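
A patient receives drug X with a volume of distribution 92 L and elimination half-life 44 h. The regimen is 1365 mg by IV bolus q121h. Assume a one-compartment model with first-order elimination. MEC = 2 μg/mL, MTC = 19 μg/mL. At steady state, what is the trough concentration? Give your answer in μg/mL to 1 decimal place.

Over one 121-h interval, 121/44 ≈ 2.75 half-lives elapse, leaving f ≈ 0.1487 of each dose.
Each bolus raises the concentration by D/Vd = 1365/92 ≈ 14.837 μg/mL.
Steady-state trough Cmin,ss = C₀·f/(1−f) ≈ 14.837 × 0.1487/0.8513 ≈ 2.592 μg/mL.
Trough 2.6 μg/mL vs MEC 2 μg/mL: adequate.

2.6 μg/mL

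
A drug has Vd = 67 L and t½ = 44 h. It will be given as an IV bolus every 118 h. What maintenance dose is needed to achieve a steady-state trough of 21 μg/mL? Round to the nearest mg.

τ/t½ = 118/44 ≈ 2.6818, so f = (1/2)^(118/44) ≈ 0.155845.
Cmin,ss = (D/Vd)·f/(1−f), so D = Cmin,ss·Vd·(1−f)/f.
D = 21 × 67 × (1−f)/f ≈ 21 × 67 × 5.41663 ≈ 7621.20 mg.

7621 mg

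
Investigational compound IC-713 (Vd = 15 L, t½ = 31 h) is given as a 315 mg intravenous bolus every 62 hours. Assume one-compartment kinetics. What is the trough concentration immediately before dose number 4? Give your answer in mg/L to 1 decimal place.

6.9 mg/L

f = (1/2)^(τ/t½) = (1/2)^(62/31) ≈ 0.2500.
C₀ = D/Vd = 315/15 ≈ 21.000 mg/L.
Before the 4th dose, 3 doses have been given. Superposition: Cmin = C₀·(f + f² + … + f^3).
≈ 21.000 × (0.2500 + 0.0625 + 0.0156) ≈ 21.000 × 0.3281 ≈ 6.890 mg/L.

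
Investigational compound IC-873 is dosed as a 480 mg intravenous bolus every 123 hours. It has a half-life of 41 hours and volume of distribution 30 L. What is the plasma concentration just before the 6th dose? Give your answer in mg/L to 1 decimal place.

2.3 mg/L

f = (1/2)^(τ/t½) = (1/2)^(123/41) ≈ 0.1250.
C₀ = D/Vd = 480/30 ≈ 16.000 mg/L.
Before the 6th dose, 5 doses have been given. Superposition: Cmin = C₀·(f + f² + … + f^5).
≈ 16.000 × (0.1250 + 0.0156 + 0.0020 + 0.0002 + 0.0000) ≈ 16.000 × 0.1428 ≈ 2.285 mg/L.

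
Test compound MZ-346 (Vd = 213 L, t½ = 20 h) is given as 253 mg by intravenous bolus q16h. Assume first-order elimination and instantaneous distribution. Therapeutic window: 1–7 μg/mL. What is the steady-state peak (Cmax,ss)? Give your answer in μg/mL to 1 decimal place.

Over one 16-h interval, 16/20 ≈ 0.8 half-lives elapse, leaving f ≈ 0.5743 of each dose.
At steady state, accumulation factor R = 1/(1 − e^(−kτ)) ≈ 2.3491.
Each bolus raises the concentration by D/Vd = 253/213 ≈ 1.188 μg/mL.
Cmax,ss = C₀/(1 − f) ≈ 1.188/0.4257 ≈ 2.791 μg/mL.
Peak 2.8 μg/mL vs MTC 7 μg/mL: below toxic threshold.

2.8 μg/mL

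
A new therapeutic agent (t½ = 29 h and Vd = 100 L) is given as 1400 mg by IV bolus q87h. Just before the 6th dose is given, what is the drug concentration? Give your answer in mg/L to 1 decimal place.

2.0 mg/L

f = (1/2)^(τ/t½) = (1/2)^(87/29) ≈ 0.1250.
C₀ = D/Vd = 1400/100 ≈ 14.000 mg/L.
Before the 6th dose, 5 doses have been given. Superposition: Cmin = C₀·(f + f² + … + f^5).
≈ 14.000 × (0.1250 + 0.0156 + 0.0020 + 0.0002 + 0.0000) ≈ 14.000 × 0.1428 ≈ 1.999 mg/L.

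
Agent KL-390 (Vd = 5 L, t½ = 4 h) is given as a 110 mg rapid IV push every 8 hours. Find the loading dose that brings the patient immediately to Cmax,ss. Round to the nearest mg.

147 mg

f = (1/2)^(8/4) ≈ 0.250000; accumulation ratio R = 1/(1−f) ≈ 1.33333.
Loading dose to hit Cmax,ss on first dose: D_load = D_maint·R ≈ 110 × 1.33333 ≈ 146.67 mg.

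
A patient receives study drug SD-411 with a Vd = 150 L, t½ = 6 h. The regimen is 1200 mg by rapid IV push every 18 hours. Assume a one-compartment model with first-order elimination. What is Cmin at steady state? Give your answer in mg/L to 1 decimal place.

τ = 18 h = 3 half-lives, so f = (1/2)^3 = 0.125.
At steady state, R = 1/(1 − 0.125) = 8/7.
Single-dose peak C₀ = D/Vd = 1200/150 = 8 mg/L.
Steady-state peak Cmax,ss = C₀·R = 8 × 8/7 ≈ 9.143 mg/L.
Steady-state trough Cmin,ss = Cmax,ss·f ≈ 9.143 × 0.125 ≈ 1.143 mg/L.

1.1 mg/L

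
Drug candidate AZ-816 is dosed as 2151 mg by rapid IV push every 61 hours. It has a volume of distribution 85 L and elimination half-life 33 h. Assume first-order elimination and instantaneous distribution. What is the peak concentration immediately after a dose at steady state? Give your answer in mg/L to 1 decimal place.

k = ln2/t½ = ln2/33 ≈ 0.021004 h⁻¹; fraction remaining f = e^(−kτ) = e^(−0.021004×61) ≈ 0.2777.
Accumulation ratio R = 1/(1 − f) ≈ 1/0.7223 ≈ 1.3845.
Single-dose peak C₀ = D/Vd = 2151/85 ≈ 25.306 mg/L.
Steady-state peak Cmax,ss = C₀·R ≈ 25.306 × 1.3845 ≈ 35.036 mg/L.

35.0 mg/L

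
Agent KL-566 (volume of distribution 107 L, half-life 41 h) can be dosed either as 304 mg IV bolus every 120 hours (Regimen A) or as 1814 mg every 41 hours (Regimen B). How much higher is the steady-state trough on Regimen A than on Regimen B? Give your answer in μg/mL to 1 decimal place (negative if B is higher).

Regimen A: f = (1/2)^(120/41) ≈ 0.1315; Cmin,ss = (304/107)·f/(1−f) ≈ 0.430 μg/mL.
Regimen B: f = (1/2)^(41/41) ≈ 0.5000; Cmin,ss = (1814/107)·f/(1−f) ≈ 16.953 μg/mL.
Difference ≈ 0.430 − 16.953 ≈ -16.523 μg/mL.

-16.5 μg/mL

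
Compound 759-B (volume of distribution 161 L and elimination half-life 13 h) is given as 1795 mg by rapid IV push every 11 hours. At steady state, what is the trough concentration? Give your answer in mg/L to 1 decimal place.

τ/t½ = 11/13 ≈ 0.84615, so fraction remaining f = (1/2)^(11/13) ≈ 0.5563.
Single-dose peak C₀ = D/Vd = 1795/161 ≈ 11.149 mg/L.
Steady-state trough Cmin,ss = C₀·f/(1−f) ≈ 11.149 × 0.5563/0.4437 ≈ 13.978 mg/L.

14.0 mg/L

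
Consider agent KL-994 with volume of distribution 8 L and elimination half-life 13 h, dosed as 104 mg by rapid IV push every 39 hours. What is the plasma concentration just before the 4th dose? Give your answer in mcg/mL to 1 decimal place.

f = (1/2)^(τ/t½) = (1/2)^(39/13) ≈ 0.1250.
C₀ = D/Vd = 104/8 ≈ 13.000 mcg/mL.
Before the 4th dose, 3 doses have been given. Superposition: Cmin = C₀·(f + f² + … + f^3).
≈ 13.000 × (0.1250 + 0.0156 + 0.0020) ≈ 13.000 × 0.1426 ≈ 1.854 mcg/mL.

1.9 mcg/mL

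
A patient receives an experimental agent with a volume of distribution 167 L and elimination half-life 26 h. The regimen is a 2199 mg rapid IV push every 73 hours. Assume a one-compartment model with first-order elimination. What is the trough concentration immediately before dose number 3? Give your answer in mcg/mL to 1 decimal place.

f = (1/2)^(τ/t½) = (1/2)^(73/26) ≈ 0.1428.
C₀ = D/Vd = 2199/167 ≈ 13.168 mcg/mL.
Before the 3rd dose, 2 doses have been given. Superposition: Cmin = C₀·(f + f²).
≈ 13.168 × (0.1428 + 0.0204) ≈ 13.168 × 0.1632 ≈ 2.149 mcg/mL.

2.1 mcg/mL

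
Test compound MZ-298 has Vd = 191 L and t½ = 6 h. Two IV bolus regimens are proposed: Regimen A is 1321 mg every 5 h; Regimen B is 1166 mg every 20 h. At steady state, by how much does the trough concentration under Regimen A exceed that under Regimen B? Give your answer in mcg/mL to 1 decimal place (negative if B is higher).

Regimen A: f = (1/2)^(5/6) ≈ 0.5612; Cmin,ss = (1321/191)·f/(1−f) ≈ 8.845 mcg/mL.
Regimen B: f = (1/2)^(20/6) ≈ 0.0992; Cmin,ss = (1166/191)·f/(1−f) ≈ 0.672 mcg/mL.
Difference ≈ 8.845 − 0.672 ≈ 8.173 mcg/mL.

8.2 mcg/mL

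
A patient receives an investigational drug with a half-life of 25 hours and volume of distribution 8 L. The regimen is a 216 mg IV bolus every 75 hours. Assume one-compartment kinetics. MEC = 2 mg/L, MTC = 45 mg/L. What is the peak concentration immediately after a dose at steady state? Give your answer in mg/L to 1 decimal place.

τ = 75 h = 3 half-lives, so f = (1/2)^3 = 0.125.
Accumulation ratio R = 1/(1 − f) = 1/0.875 = 8/7.
Single-dose peak C₀ = D/Vd = 216/8 = 27 mg/L.
Steady-state peak Cmax,ss = C₀·R = 27 × 8/7 ≈ 30.857 mg/L.
Peak 30.9 mg/L vs MTC 45 mg/L: below toxic threshold.

30.9 mg/L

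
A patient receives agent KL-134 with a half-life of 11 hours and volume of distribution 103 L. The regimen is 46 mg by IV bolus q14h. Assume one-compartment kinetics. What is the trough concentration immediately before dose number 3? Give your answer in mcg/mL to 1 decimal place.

f = (1/2)^(τ/t½) = (1/2)^(14/11) ≈ 0.4139.
C₀ = D/Vd = 46/103 ≈ 0.447 mcg/mL.
Before the 3rd dose, 2 doses have been given. Superposition: Cmin = C₀·(f + f²).
≈ 0.447 × (0.4139 + 0.1713) ≈ 0.447 × 0.5852 ≈ 0.262 mcg/mL.

0.3 mcg/mL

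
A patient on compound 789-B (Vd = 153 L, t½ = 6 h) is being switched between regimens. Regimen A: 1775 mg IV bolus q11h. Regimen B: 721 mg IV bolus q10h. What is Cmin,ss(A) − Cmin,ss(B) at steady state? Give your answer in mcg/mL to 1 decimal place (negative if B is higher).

Regimen A: f = (1/2)^(11/6) ≈ 0.2806; Cmin,ss = (1775/153)·f/(1−f) ≈ 4.525 mcg/mL.
Regimen B: f = (1/2)^(10/6) ≈ 0.3150; Cmin,ss = (721/153)·f/(1−f) ≈ 2.167 mcg/mL.
Difference ≈ 4.525 − 2.167 ≈ 2.358 mcg/mL.

2.4 mcg/mL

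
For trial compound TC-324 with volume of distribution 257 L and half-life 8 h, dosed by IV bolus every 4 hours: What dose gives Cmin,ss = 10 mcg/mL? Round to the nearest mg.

τ/t½ = 4/8 ≈ 0.5, so f = (1/2)^(4/8) ≈ 0.707107.
Cmin,ss = (D/Vd)·f/(1−f), so D = Cmin,ss·Vd·(1−f)/f.
D = 10 × 257 × (1−f)/f ≈ 10 × 257 × 0.41421 ≈ 1064.52 mg.

1065 mg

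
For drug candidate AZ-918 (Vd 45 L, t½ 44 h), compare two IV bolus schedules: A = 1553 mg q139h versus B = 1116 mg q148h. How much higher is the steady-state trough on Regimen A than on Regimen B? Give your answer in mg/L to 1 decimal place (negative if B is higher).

Regimen A: f = (1/2)^(139/44) ≈ 0.1119; Cmin,ss = (1553/45)·f/(1−f) ≈ 4.348 mg/L.
Regimen B: f = (1/2)^(148/44) ≈ 0.0972; Cmin,ss = (1116/45)·f/(1−f) ≈ 2.670 mg/L.
Difference ≈ 4.348 − 2.670 ≈ 1.678 mg/L.

1.7 mg/L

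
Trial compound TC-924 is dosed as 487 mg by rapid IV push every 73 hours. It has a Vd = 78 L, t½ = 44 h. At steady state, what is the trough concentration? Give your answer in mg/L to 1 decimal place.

2.9 mg/L

τ/t½ = 73/44 ≈ 1.6591, so fraction remaining f = (1/2)^(73/44) ≈ 0.3166.
Single-dose peak C₀ = D/Vd = 487/78 ≈ 6.244 mg/L.
Steady-state trough Cmin,ss = C₀·f/(1−f) ≈ 6.244 × 0.3166/0.6834 ≈ 2.893 mg/L.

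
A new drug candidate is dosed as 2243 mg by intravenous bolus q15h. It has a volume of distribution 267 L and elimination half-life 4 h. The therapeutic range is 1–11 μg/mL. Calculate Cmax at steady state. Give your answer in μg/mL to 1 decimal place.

τ/t½ = 15/4 ≈ 3.75, so fraction remaining f = (1/2)^(15/4) ≈ 0.0743.
At steady state, accumulation factor R = 1/(1 − e^(−kτ)) ≈ 1.0803.
Single-dose peak C₀ = D/Vd = 2243/267 ≈ 8.401 μg/mL.
Steady-state peak Cmax,ss = C₀·R ≈ 8.401 × 1.0803 ≈ 9.076 μg/mL.
Peak 9.1 μg/mL vs MTC 11 μg/mL: below toxic threshold.

9.1 μg/mL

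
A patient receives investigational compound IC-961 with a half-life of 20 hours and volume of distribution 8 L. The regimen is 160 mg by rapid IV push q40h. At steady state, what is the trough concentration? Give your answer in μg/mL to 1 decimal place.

The dosing interval is 2 half-lives, so f = 2^(−2) = 0.25.
At steady state, R = 1/(1 − 0.25) = 4/3.
Single-dose peak C₀ = D/Vd = 160/8 = 20 μg/mL.
Steady-state peak Cmax,ss = C₀·R = 20 × 4/3 ≈ 26.667 μg/mL.
Steady-state trough Cmin,ss = Cmax,ss·f ≈ 26.667 × 0.25 ≈ 6.667 μg/mL.

6.7 μg/mL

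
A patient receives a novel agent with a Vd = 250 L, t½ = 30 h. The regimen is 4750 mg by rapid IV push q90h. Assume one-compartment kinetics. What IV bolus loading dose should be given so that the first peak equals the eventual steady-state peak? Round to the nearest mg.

f = (1/2)^(90/30) ≈ 0.125000; accumulation ratio R = 1/(1−f) ≈ 1.14286.
Loading dose to hit Cmax,ss on first dose: D_load = D_maint·R ≈ 4750 × 1.14286 ≈ 5428.59 mg.

5429 mg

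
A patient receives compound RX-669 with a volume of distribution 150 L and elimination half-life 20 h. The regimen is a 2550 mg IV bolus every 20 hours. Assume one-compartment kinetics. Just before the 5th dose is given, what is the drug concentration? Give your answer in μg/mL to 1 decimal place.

f = (1/2)^(τ/t½) = (1/2)^(20/20) ≈ 0.5000.
C₀ = D/Vd = 2550/150 ≈ 17.000 μg/mL.
Before the 5th dose, 4 doses have been given. Superposition: Cmin = C₀·(f + f² + … + f^4).
≈ 17.000 × (0.5000 + 0.2500 + 0.1250 + 0.0625) ≈ 17.000 × 0.9375 ≈ 15.938 μg/mL.

15.9 μg/mL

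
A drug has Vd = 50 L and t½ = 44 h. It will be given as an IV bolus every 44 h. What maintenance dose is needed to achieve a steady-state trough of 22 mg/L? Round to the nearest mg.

1100 mg

τ/t½ = 44/44 ≈ 1, so f = (1/2)^(44/44) ≈ 0.500000.
Cmin,ss = (D/Vd)·f/(1−f), so D = Cmin,ss·Vd·(1−f)/f.
D = 22 × 50 × (1−f)/f ≈ 22 × 50 × 1.00000 ≈ 1100.00 mg.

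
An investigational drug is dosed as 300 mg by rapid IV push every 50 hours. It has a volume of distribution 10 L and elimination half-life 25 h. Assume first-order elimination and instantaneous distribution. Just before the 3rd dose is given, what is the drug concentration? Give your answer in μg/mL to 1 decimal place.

f = (1/2)^(τ/t½) = (1/2)^(50/25) ≈ 0.2500.
C₀ = D/Vd = 300/10 ≈ 30.000 μg/mL.
Before the 3rd dose, 2 doses have been given. Superposition: Cmin = C₀·(f + f²).
≈ 30.000 × (0.2500 + 0.0625) ≈ 30.000 × 0.3125 ≈ 9.375 μg/mL.

9.4 μg/mL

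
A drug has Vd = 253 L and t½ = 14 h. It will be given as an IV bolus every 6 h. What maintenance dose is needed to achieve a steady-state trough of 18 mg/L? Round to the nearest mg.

τ/t½ = 6/14 ≈ 0.42857, so f = (1/2)^(6/14) ≈ 0.742997.
Cmin,ss = (D/Vd)·f/(1−f), so D = Cmin,ss·Vd·(1−f)/f.
D = 18 × 253 × (1−f)/f ≈ 18 × 253 × 0.34590 ≈ 1575.23 mg.

1575 mg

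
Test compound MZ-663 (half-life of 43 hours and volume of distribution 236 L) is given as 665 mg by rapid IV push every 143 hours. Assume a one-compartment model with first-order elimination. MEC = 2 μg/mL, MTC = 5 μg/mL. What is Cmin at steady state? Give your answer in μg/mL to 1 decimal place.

0.3 μg/mL

τ/t½ = 143/43 ≈ 3.3256, so fraction remaining f = (1/2)^(143/43) ≈ 0.0997.
At steady state, accumulation factor R = 1/(1 − e^(−kτ)) ≈ 1.1107.
Single-dose peak C₀ = D/Vd = 665/236 ≈ 2.818 μg/mL.
Cmax,ss = C₀/(1 − f) ≈ 2.818/0.9003 ≈ 3.130 μg/mL.
One interval later, Cmin,ss = Cmax,ss·e^(−kτ) ≈ 3.130 × 0.0997 ≈ 0.312 μg/mL.
Trough 0.3 μg/mL vs MEC 2 μg/mL: subtherapeutic.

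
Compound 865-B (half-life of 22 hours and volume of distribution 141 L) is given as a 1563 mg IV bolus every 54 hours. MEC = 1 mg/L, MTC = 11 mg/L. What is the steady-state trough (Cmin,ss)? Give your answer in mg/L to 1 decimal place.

2.5 mg/L

k = ln2/t½ = ln2/22 ≈ 0.031507 h⁻¹; fraction remaining f = e^(−kτ) = e^(−0.031507×54) ≈ 0.1824.
Single-dose peak C₀ = D/Vd = 1563/141 ≈ 11.085 mg/L.
Steady-state trough Cmin,ss = C₀·f/(1−f) ≈ 11.085 × 0.1824/0.8176 ≈ 2.473 mg/L.
Trough 2.5 mg/L vs MEC 1 mg/L: adequate.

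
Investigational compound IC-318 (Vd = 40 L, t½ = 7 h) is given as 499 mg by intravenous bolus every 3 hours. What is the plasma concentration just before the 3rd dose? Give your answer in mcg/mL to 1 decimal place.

16.2 mcg/mL

f = (1/2)^(τ/t½) = (1/2)^(3/7) ≈ 0.7430.
C₀ = D/Vd = 499/40 ≈ 12.475 mcg/mL.
Before the 3rd dose, 2 doses have been given. Superposition: Cmin = C₀·(f + f²).
≈ 12.475 × (0.7430 + 0.5520) ≈ 12.475 × 1.2950 ≈ 16.155 mcg/mL.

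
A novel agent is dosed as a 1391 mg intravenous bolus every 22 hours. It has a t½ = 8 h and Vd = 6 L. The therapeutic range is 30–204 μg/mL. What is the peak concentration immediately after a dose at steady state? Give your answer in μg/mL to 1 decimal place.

Over one 22-h interval, 22/8 ≈ 2.75 half-lives elapse, leaving f ≈ 0.1487 of each dose.
At steady state, accumulation factor R = 1/(1 − e^(−kτ)) ≈ 1.1747.
Each bolus raises the concentration by D/Vd = 1391/6 ≈ 231.833 μg/mL.
Cmax,ss = C₀/(1 − f) ≈ 231.833/0.8513 ≈ 272.328 μg/mL.
Peak 272.3 μg/mL vs MTC 204 μg/mL: exceeds toxic threshold.

272.3 μg/mL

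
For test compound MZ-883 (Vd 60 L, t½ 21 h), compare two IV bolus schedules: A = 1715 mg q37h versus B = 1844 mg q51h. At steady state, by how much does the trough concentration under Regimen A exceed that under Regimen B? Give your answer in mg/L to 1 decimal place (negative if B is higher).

4.9 mg/L

Regimen A: f = (1/2)^(37/21) ≈ 0.2949; Cmin,ss = (1715/60)·f/(1−f) ≈ 11.955 mg/L.
Regimen B: f = (1/2)^(51/21) ≈ 0.1857; Cmin,ss = (1844/60)·f/(1−f) ≈ 7.009 mg/L.
Difference ≈ 11.955 − 7.009 ≈ 4.946 mg/L.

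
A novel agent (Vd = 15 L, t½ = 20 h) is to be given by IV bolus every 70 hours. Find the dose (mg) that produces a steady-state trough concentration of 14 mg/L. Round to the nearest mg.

τ/t½ = 70/20 ≈ 3.5, so f = (1/2)^(70/20) ≈ 0.088388.
Cmin,ss = (D/Vd)·f/(1−f), so D = Cmin,ss·Vd·(1−f)/f.
D = 14 × 15 × (1−f)/f ≈ 14 × 15 × 10.31375 ≈ 2165.89 mg.

2166 mg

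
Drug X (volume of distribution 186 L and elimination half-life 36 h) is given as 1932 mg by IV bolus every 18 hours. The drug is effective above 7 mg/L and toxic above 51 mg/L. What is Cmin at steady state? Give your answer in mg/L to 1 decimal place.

25.1 mg/L

k = ln2/t½ = ln2/36 ≈ 0.019254 h⁻¹; fraction remaining f = e^(−kτ) = e^(−0.019254×18) ≈ 0.7071.
At steady state, accumulation factor R = 1/(1 − e^(−kτ)) ≈ 3.4141.
Each bolus raises the concentration by D/Vd = 1932/186 ≈ 10.387 mg/L.
Cmax,ss = C₀/(1 − f) ≈ 10.387/0.2929 ≈ 35.463 mg/L.
Steady-state trough Cmin,ss = Cmax,ss·f ≈ 35.463 × 0.7071 ≈ 25.076 mg/L.
Trough 25.1 mg/L vs MEC 7 mg/L: adequate.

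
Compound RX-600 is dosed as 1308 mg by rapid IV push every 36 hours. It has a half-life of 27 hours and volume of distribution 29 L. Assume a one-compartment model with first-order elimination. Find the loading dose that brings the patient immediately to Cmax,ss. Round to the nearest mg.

f = (1/2)^(36/27) ≈ 0.396850; accumulation ratio R = 1/(1−f) ≈ 1.65796.
Loading dose to hit Cmax,ss on first dose: D_load = D_maint·R ≈ 1308 × 1.65796 ≈ 2168.61 mg.

2169 mg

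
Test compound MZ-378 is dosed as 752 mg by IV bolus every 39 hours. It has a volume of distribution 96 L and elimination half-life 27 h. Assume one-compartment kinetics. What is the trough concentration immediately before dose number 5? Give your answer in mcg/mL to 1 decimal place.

4.5 mcg/mL

f = (1/2)^(τ/t½) = (1/2)^(39/27) ≈ 0.3674.
C₀ = D/Vd = 752/96 ≈ 7.833 mcg/mL.
Before the 5th dose, 4 doses have been given. Superposition: Cmin = C₀·(f + f² + … + f^4).
≈ 7.833 × (0.3674 + 0.1350 + 0.0496 + 0.0182) ≈ 7.833 × 0.5702 ≈ 4.466 mcg/mL.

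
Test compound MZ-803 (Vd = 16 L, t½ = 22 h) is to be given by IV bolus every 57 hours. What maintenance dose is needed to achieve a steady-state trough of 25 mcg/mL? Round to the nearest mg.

2010 mg

τ/t½ = 57/22 ≈ 2.5909, so f = (1/2)^(57/22) ≈ 0.165981.
Cmin,ss = (D/Vd)·f/(1−f), so D = Cmin,ss·Vd·(1−f)/f.
D = 25 × 16 × (1−f)/f ≈ 25 × 16 × 5.02479 ≈ 2009.92 mg.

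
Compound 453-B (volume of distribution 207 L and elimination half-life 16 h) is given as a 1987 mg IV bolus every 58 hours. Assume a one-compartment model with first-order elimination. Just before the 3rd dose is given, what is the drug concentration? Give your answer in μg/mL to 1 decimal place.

f = (1/2)^(τ/t½) = (1/2)^(58/16) ≈ 0.0811.
C₀ = D/Vd = 1987/207 ≈ 9.599 μg/mL.
Before the 3rd dose, 2 doses have been given. Superposition: Cmin = C₀·(f + f²).
≈ 9.599 × (0.0811 + 0.0066) ≈ 9.599 × 0.0877 ≈ 0.842 μg/mL.

0.8 μg/mL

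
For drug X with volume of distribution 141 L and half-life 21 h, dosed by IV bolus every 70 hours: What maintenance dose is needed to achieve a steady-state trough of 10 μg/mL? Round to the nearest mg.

12802 mg

τ/t½ = 70/21 ≈ 3.3333, so f = (1/2)^(70/21) ≈ 0.099213.
Cmin,ss = (D/Vd)·f/(1−f), so D = Cmin,ss·Vd·(1−f)/f.
D = 10 × 141 × (1−f)/f ≈ 10 × 141 × 9.07932 ≈ 12801.84 mg.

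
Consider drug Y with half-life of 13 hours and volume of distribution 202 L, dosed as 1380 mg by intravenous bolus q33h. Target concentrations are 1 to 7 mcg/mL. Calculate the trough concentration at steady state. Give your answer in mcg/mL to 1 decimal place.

k = ln2/t½ = ln2/13 ≈ 0.053319 h⁻¹; fraction remaining f = e^(−kτ) = e^(−0.053319×33) ≈ 0.1721.
Accumulation ratio R = 1/(1 − f) ≈ 1/0.8279 ≈ 1.2079.
Single-dose peak C₀ = D/Vd = 1380/202 ≈ 6.832 mcg/mL.
Cmax,ss = C₀/(1 − f) ≈ 6.832/0.8279 ≈ 8.252 mcg/mL.
One interval later, Cmin,ss = Cmax,ss·e^(−kτ) ≈ 8.252 × 0.1721 ≈ 1.420 mcg/mL.
Trough 1.4 mcg/mL vs MEC 1 mcg/mL: adequate.

1.4 mcg/mL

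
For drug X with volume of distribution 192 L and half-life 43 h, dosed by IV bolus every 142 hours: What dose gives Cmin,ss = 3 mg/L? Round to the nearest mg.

5106 mg

τ/t½ = 142/43 ≈ 3.3023, so f = (1/2)^(142/43) ≈ 0.101368.
Cmin,ss = (D/Vd)·f/(1−f), so D = Cmin,ss·Vd·(1−f)/f.
D = 3 × 192 × (1−f)/f ≈ 3 × 192 × 8.86505 ≈ 5106.27 mg.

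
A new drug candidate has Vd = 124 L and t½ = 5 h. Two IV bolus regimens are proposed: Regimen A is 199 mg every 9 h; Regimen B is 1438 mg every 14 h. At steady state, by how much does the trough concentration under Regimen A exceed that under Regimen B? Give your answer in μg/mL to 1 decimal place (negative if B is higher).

Regimen A: f = (1/2)^(9/5) ≈ 0.2872; Cmin,ss = (199/124)·f/(1−f) ≈ 0.647 μg/mL.
Regimen B: f = (1/2)^(14/5) ≈ 0.1436; Cmin,ss = (1438/124)·f/(1−f) ≈ 1.945 μg/mL.
Difference ≈ 0.647 − 1.945 ≈ -1.298 μg/mL.

-1.3 μg/mL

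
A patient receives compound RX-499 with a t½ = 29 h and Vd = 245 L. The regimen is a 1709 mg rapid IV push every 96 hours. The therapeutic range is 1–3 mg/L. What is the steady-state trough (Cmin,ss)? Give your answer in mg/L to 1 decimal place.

0.8 mg/L

k = ln2/t½ = ln2/29 ≈ 0.023902 h⁻¹; fraction remaining f = e^(−kτ) = e^(−0.023902×96) ≈ 0.1008.
Accumulation ratio R = 1/(1 − f) ≈ 1/0.8992 ≈ 1.1121.
Single-dose peak C₀ = D/Vd = 1709/245 ≈ 6.976 mg/L.
Cmax,ss = C₀/(1 − f) ≈ 6.976/0.8992 ≈ 7.758 mg/L.
One interval later, Cmin,ss = Cmax,ss·e^(−kτ) ≈ 7.758 × 0.1008 ≈ 0.782 mg/L.
Trough 0.8 mg/L vs MEC 1 mg/L: subtherapeutic.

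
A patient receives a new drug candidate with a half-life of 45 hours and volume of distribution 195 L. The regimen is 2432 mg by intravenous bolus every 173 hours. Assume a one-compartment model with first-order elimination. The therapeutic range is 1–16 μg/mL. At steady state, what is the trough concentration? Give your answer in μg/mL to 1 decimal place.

0.9 μg/mL

k = ln2/t½ = ln2/45 ≈ 0.015403 h⁻¹; fraction remaining f = e^(−kτ) = e^(−0.015403×173) ≈ 0.0696.
At steady state, accumulation factor R = 1/(1 − e^(−kτ)) ≈ 1.0748.
Single-dose peak C₀ = D/Vd = 2432/195 ≈ 12.472 μg/mL.
Cmax,ss = C₀/(1 − f) ≈ 12.472/0.9304 ≈ 13.405 μg/mL.
Steady-state trough Cmin,ss = Cmax,ss·f ≈ 13.405 × 0.0696 ≈ 0.933 μg/mL.
Trough 0.9 μg/mL vs MEC 1 μg/mL: subtherapeutic.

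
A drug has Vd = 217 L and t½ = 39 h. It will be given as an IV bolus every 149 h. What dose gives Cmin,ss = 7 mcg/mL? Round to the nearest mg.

τ/t½ = 149/39 ≈ 3.8205, so f = (1/2)^(149/39) ≈ 0.070780.
Cmin,ss = (D/Vd)·f/(1−f), so D = Cmin,ss·Vd·(1−f)/f.
D = 7 × 217 × (1−f)/f ≈ 7 × 217 × 13.12828 ≈ 19941.86 mg.

19942 mg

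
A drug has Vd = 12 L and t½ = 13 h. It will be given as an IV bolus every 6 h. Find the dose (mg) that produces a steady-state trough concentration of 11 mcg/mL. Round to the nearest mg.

50 mg

τ/t½ = 6/13 ≈ 0.46154, so f = (1/2)^(6/13) ≈ 0.726211.
Cmin,ss = (D/Vd)·f/(1−f), so D = Cmin,ss·Vd·(1−f)/f.
D = 11 × 12 × (1−f)/f ≈ 11 × 12 × 0.37701 ≈ 49.77 mg.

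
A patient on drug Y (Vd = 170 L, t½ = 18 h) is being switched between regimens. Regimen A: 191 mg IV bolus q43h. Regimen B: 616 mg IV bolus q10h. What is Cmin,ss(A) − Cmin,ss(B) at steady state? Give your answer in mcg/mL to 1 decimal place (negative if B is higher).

-7.4 mcg/mL

Regimen A: f = (1/2)^(43/18) ≈ 0.1909; Cmin,ss = (191/170)·f/(1−f) ≈ 0.265 mcg/mL.
Regimen B: f = (1/2)^(10/18) ≈ 0.6804; Cmin,ss = (616/170)·f/(1−f) ≈ 7.714 mcg/mL.
Difference ≈ 0.265 − 7.714 ≈ -7.449 mcg/mL.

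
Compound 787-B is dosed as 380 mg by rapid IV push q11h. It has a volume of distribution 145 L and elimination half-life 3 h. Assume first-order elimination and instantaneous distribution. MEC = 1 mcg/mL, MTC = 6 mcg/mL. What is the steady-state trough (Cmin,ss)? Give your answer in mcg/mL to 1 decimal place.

Over one 11-h interval, 11/3 ≈ 3.6667 half-lives elapse, leaving f ≈ 0.0787 of each dose.
Accumulation ratio R = 1/(1 − f) ≈ 1/0.9213 ≈ 1.0854.
Single-dose peak C₀ = D/Vd = 380/145 ≈ 2.621 mcg/mL.
Cmax,ss = C₀/(1 − f) ≈ 2.621/0.9213 ≈ 2.845 mcg/mL.
One interval later, Cmin,ss = Cmax,ss·e^(−kτ) ≈ 2.845 × 0.0787 ≈ 0.224 mcg/mL.
Trough 0.2 mcg/mL vs MEC 1 mcg/mL: subtherapeutic.

0.2 mcg/mL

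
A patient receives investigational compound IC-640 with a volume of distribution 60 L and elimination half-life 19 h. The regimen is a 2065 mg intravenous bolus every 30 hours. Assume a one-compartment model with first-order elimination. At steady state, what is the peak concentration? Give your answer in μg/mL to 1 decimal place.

51.7 μg/mL

k = ln2/t½ = ln2/19 ≈ 0.036481 h⁻¹; fraction remaining f = e^(−kτ) = e^(−0.036481×30) ≈ 0.3347.
Accumulation ratio R = 1/(1 − f) ≈ 1/0.6653 ≈ 1.5031.
Single-dose peak C₀ = D/Vd = 2065/60 ≈ 34.417 μg/mL.
Cmax,ss = C₀/(1 − f) ≈ 34.417/0.6653 ≈ 51.732 μg/mL.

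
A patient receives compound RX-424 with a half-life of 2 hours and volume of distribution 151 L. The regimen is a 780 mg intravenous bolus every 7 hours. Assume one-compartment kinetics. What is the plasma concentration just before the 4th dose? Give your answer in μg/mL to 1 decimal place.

0.5 μg/mL

f = (1/2)^(τ/t½) = (1/2)^(7/2) ≈ 0.0884.
C₀ = D/Vd = 780/151 ≈ 5.166 μg/mL.
Before the 4th dose, 3 doses have been given. Superposition: Cmin = C₀·(f + f² + … + f^3).
≈ 5.166 × (0.0884 + 0.0078 + 0.0007) ≈ 5.166 × 0.0969 ≈ 0.501 μg/mL.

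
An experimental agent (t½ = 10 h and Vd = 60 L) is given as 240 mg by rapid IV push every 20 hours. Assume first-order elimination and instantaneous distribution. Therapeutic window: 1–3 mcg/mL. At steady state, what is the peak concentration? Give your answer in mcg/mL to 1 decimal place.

5.3 mcg/mL

τ = 20 h = 2 half-lives, so f = (1/2)^2 = 0.25.
At steady state, R = 1/(1 − 0.25) = 4/3.
Single-dose peak C₀ = D/Vd = 240/60 = 4 mcg/mL.
Steady-state peak Cmax,ss = C₀·R = 4 × 4/3 ≈ 5.333 mcg/mL.
Peak 5.3 mcg/mL vs MTC 3 mcg/mL: exceeds toxic threshold.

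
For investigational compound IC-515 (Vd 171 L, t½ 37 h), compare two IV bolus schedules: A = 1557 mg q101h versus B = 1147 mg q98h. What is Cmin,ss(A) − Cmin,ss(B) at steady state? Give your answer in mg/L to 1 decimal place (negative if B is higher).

0.3 mg/L

Regimen A: f = (1/2)^(101/37) ≈ 0.1508; Cmin,ss = (1557/171)·f/(1−f) ≈ 1.617 mg/L.
Regimen B: f = (1/2)^(98/37) ≈ 0.1595; Cmin,ss = (1147/171)·f/(1−f) ≈ 1.273 mg/L.
Difference ≈ 1.617 − 1.273 ≈ 0.344 mg/L.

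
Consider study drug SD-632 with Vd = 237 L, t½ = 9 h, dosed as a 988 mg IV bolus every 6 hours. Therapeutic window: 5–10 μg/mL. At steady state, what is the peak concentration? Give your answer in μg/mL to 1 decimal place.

11.3 μg/mL

τ/t½ = 6/9 ≈ 0.66667, so fraction remaining f = (1/2)^(6/9) ≈ 0.6300.
At steady state, accumulation factor R = 1/(1 − e^(−kτ)) ≈ 2.7027.
Single-dose peak C₀ = D/Vd = 988/237 ≈ 4.169 μg/mL.
Steady-state peak Cmax,ss = C₀·R ≈ 4.169 × 2.7027 ≈ 11.268 μg/mL.
Peak 11.3 μg/mL vs MTC 10 μg/mL: exceeds toxic threshold.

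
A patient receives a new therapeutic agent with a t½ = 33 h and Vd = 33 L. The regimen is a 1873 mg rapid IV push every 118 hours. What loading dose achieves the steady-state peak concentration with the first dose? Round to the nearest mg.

2044 mg

f = (1/2)^(118/33) ≈ 0.083867; accumulation ratio R = 1/(1−f) ≈ 1.09154.
Loading dose to hit Cmax,ss on first dose: D_load = D_maint·R ≈ 1873 × 1.09154 ≈ 2044.45 mg.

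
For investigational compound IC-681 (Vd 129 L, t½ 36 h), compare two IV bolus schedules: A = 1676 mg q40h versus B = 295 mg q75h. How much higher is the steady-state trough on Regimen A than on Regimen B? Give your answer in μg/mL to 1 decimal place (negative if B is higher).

Regimen A: f = (1/2)^(40/36) ≈ 0.4629; Cmin,ss = (1676/129)·f/(1−f) ≈ 11.197 μg/mL.
Regimen B: f = (1/2)^(75/36) ≈ 0.2360; Cmin,ss = (295/129)·f/(1−f) ≈ 0.706 μg/mL.
Difference ≈ 11.197 − 0.706 ≈ 10.491 μg/mL.

10.5 μg/mL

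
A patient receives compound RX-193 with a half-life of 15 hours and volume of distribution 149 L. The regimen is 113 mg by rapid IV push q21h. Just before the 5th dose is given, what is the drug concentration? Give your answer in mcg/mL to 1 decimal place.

0.5 mcg/mL

f = (1/2)^(τ/t½) = (1/2)^(21/15) ≈ 0.3789.
C₀ = D/Vd = 113/149 ≈ 0.758 mcg/mL.
Before the 5th dose, 4 doses have been given. Superposition: Cmin = C₀·(f + f² + … + f^4).
≈ 0.758 × (0.3789 + 0.1436 + 0.0544 + 0.0206) ≈ 0.758 × 0.5975 ≈ 0.453 mcg/mL.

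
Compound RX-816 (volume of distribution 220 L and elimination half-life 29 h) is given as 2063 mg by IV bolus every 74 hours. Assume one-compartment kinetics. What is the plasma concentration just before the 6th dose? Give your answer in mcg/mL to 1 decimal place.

1.9 mcg/mL

f = (1/2)^(τ/t½) = (1/2)^(74/29) ≈ 0.1706.
C₀ = D/Vd = 2063/220 ≈ 9.377 mcg/mL.
Before the 6th dose, 5 doses have been given. Superposition: Cmin = C₀·(f + f² + … + f^5).
≈ 9.377 × (0.1706 + 0.0291 + 0.0050 + 0.0008 + 0.0001) ≈ 9.377 × 0.2056 ≈ 1.928 mcg/mL.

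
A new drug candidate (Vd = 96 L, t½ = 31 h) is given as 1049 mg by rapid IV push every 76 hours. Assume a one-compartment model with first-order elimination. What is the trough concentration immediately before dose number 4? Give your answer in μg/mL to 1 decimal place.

f = (1/2)^(τ/t½) = (1/2)^(76/31) ≈ 0.1828.
C₀ = D/Vd = 1049/96 ≈ 10.927 μg/mL.
Before the 4th dose, 3 doses have been given. Superposition: Cmin = C₀·(f + f² + … + f^3).
≈ 10.927 × (0.1828 + 0.0334 + 0.0061) ≈ 10.927 × 0.2223 ≈ 2.429 μg/mL.

2.4 μg/mL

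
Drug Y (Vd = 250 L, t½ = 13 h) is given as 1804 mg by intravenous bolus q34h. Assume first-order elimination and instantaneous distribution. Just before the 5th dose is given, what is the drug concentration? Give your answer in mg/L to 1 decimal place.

1.4 mg/L

f = (1/2)^(τ/t½) = (1/2)^(34/13) ≈ 0.1632.
C₀ = D/Vd = 1804/250 ≈ 7.216 mg/L.
Before the 5th dose, 4 doses have been given. Superposition: Cmin = C₀·(f + f² + … + f^4).
≈ 7.216 × (0.1632 + 0.0266 + 0.0043 + 0.0007) ≈ 7.216 × 0.1948 ≈ 1.406 mg/L.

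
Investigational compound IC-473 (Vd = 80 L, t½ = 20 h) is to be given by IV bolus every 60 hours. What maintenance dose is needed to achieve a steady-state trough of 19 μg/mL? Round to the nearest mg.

10640 mg

τ/t½ = 60/20 ≈ 3, so f = (1/2)^(60/20) ≈ 0.125000.
Cmin,ss = (D/Vd)·f/(1−f), so D = Cmin,ss·Vd·(1−f)/f.
D = 19 × 80 × (1−f)/f ≈ 19 × 80 × 7.00000 ≈ 10640.00 mg.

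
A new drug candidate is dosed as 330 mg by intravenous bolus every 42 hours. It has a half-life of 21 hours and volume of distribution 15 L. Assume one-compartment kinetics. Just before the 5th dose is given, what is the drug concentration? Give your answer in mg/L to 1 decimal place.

7.3 mg/L

f = (1/2)^(τ/t½) = (1/2)^(42/21) ≈ 0.2500.
C₀ = D/Vd = 330/15 ≈ 22.000 mg/L.
Before the 5th dose, 4 doses have been given. Superposition: Cmin = C₀·(f + f² + … + f^4).
≈ 22.000 × (0.2500 + 0.0625 + 0.0156 + 0.0039) ≈ 22.000 × 0.3320 ≈ 7.304 mg/L.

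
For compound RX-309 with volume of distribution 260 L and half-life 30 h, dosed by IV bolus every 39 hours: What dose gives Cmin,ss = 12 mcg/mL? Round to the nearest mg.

4562 mg

τ/t½ = 39/30 ≈ 1.3, so f = (1/2)^(39/30) ≈ 0.406126.
Cmin,ss = (D/Vd)·f/(1−f), so D = Cmin,ss·Vd·(1−f)/f.
D = 12 × 260 × (1−f)/f ≈ 12 × 260 × 1.46229 ≈ 4562.34 mg.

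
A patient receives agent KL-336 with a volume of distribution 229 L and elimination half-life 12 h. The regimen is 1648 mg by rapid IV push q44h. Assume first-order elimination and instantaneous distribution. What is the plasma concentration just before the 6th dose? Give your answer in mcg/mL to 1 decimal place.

f = (1/2)^(τ/t½) = (1/2)^(44/12) ≈ 0.0787.
C₀ = D/Vd = 1648/229 ≈ 7.197 mcg/mL.
Before the 6th dose, 5 doses have been given. Superposition: Cmin = C₀·(f + f² + … + f^5).
≈ 7.197 × (0.0787 + 0.0062 + 0.0005 + 0.0000 + 0.0000) ≈ 7.197 × 0.0854 ≈ 0.615 mcg/mL.

0.6 mcg/mL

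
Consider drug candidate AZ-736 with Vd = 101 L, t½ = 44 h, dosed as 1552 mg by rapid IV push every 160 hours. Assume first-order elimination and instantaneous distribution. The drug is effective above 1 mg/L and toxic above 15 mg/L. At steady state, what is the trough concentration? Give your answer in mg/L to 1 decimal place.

τ/t½ = 160/44 ≈ 3.6364, so fraction remaining f = (1/2)^(160/44) ≈ 0.0804.
Accumulation ratio R = 1/(1 − f) ≈ 1/0.9196 ≈ 1.0874.
Each bolus raises the concentration by D/Vd = 1552/101 ≈ 15.366 mg/L.
Cmax,ss = C₀/(1 − f) ≈ 15.366/0.9196 ≈ 16.709 mg/L.
One interval later, Cmin,ss = Cmax,ss·e^(−kτ) ≈ 16.709 × 0.0804 ≈ 1.343 mg/L.
Trough 1.3 mg/L vs MEC 1 mg/L: adequate.

1.3 mg/L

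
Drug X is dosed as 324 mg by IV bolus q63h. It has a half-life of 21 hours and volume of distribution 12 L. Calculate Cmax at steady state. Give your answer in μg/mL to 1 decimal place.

30.9 μg/mL

τ = 63 h = 3 half-lives, so f = (1/2)^3 = 0.125.
At steady state, R = 1/(1 − 0.125) = 8/7.
Single-dose peak C₀ = D/Vd = 324/12 = 27 μg/mL.
Steady-state peak Cmax,ss = C₀·R = 27 × 8/7 ≈ 30.857 μg/mL.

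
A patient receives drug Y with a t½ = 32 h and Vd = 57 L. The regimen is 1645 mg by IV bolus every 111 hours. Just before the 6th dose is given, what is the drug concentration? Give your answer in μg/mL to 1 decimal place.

f = (1/2)^(τ/t½) = (1/2)^(111/32) ≈ 0.0903.
C₀ = D/Vd = 1645/57 ≈ 28.860 μg/mL.
Before the 6th dose, 5 doses have been given. Superposition: Cmin = C₀·(f + f² + … + f^5).
≈ 28.860 × (0.0903 + 0.0082 + 0.0007 + 0.0001 + 0.0000) ≈ 28.860 × 0.0993 ≈ 2.866 μg/mL.

2.9 μg/mL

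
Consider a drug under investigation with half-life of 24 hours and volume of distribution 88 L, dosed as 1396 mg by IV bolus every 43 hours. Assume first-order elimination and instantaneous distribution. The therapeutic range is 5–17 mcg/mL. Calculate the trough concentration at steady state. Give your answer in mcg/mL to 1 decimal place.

6.4 mcg/mL

k = ln2/t½ = ln2/24 ≈ 0.028881 h⁻¹; fraction remaining f = e^(−kτ) = e^(−0.028881×43) ≈ 0.2888.
Each bolus raises the concentration by D/Vd = 1396/88 ≈ 15.864 mcg/mL.
Steady-state trough Cmin,ss = C₀·f/(1−f) ≈ 15.864 × 0.2888/0.7112 ≈ 6.442 mcg/mL.
Trough 6.4 mcg/mL vs MEC 5 mcg/mL: adequate.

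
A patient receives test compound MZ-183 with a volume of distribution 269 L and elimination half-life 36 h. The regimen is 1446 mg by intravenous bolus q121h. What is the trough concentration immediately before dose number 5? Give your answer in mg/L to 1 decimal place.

0.6 mg/L

f = (1/2)^(τ/t½) = (1/2)^(121/36) ≈ 0.0973.
C₀ = D/Vd = 1446/269 ≈ 5.375 mg/L.
Before the 5th dose, 4 doses have been given. Superposition: Cmin = C₀·(f + f² + … + f^4).
≈ 5.375 × (0.0973 + 0.0095 + 0.0009 + 0.0001) ≈ 5.375 × 0.1078 ≈ 0.579 mg/L.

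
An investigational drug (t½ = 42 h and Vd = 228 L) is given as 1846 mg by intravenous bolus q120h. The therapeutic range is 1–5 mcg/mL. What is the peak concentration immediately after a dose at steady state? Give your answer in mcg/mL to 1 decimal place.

τ/t½ = 120/42 ≈ 2.8571, so fraction remaining f = (1/2)^(120/42) ≈ 0.1380.
At steady state, accumulation factor R = 1/(1 − e^(−kτ)) ≈ 1.1601.
Single-dose peak C₀ = D/Vd = 1846/228 ≈ 8.096 mcg/mL.
Cmax,ss = C₀/(1 − f) ≈ 8.096/0.8620 ≈ 9.392 mcg/mL.
Peak 9.4 mcg/mL vs MTC 5 mcg/mL: exceeds toxic threshold.

9.4 mcg/mL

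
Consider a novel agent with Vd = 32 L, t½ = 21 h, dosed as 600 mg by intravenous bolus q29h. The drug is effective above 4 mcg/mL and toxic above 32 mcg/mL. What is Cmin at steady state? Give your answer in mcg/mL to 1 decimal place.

11.7 mcg/mL

Over one 29-h interval, 29/21 ≈ 1.381 half-lives elapse, leaving f ≈ 0.3840 of each dose.
Accumulation ratio R = 1/(1 − f) ≈ 1/0.6160 ≈ 1.6234.
Single-dose peak C₀ = D/Vd = 600/32 ≈ 18.750 mcg/mL.
Steady-state peak Cmax,ss = C₀·R ≈ 18.750 × 1.6234 ≈ 30.439 mcg/mL.
One interval later, Cmin,ss = Cmax,ss·e^(−kτ) ≈ 30.439 × 0.3840 ≈ 11.689 mcg/mL.
Trough 11.7 mcg/mL vs MEC 4 mcg/mL: adequate.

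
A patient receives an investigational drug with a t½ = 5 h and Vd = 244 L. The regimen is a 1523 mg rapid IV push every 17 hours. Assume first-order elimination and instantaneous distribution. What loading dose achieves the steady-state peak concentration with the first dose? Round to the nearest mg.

1682 mg

f = (1/2)^(17/5) ≈ 0.094732; accumulation ratio R = 1/(1−f) ≈ 1.10465.
Loading dose to hit Cmax,ss on first dose: D_load = D_maint·R ≈ 1523 × 1.10465 ≈ 1682.38 mg.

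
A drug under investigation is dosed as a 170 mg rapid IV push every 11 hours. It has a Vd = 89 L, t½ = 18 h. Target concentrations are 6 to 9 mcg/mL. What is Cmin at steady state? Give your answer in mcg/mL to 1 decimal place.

τ/t½ = 11/18 ≈ 0.61111, so fraction remaining f = (1/2)^(11/18) ≈ 0.6547.
Accumulation ratio R = 1/(1 − f) ≈ 1/0.3453 ≈ 2.8960.
Each bolus raises the concentration by D/Vd = 170/89 ≈ 1.910 mcg/mL.
Steady-state peak Cmax,ss = C₀·R ≈ 1.910 × 2.8960 ≈ 5.531 mcg/mL.
Steady-state trough Cmin,ss = Cmax,ss·f ≈ 5.531 × 0.6547 ≈ 3.621 mcg/mL.
Trough 3.6 mcg/mL vs MEC 6 mcg/mL: subtherapeutic.

3.6 mcg/mL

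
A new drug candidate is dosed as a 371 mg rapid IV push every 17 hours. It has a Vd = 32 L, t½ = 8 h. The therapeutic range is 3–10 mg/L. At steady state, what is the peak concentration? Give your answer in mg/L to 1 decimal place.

15.0 mg/L

k = ln2/t½ = ln2/8 ≈ 0.086643 h⁻¹; fraction remaining f = e^(−kτ) = e^(−0.086643×17) ≈ 0.2293.
At steady state, accumulation factor R = 1/(1 − e^(−kτ)) ≈ 1.2975.
Each bolus raises the concentration by D/Vd = 371/32 ≈ 11.594 mg/L.
Steady-state peak Cmax,ss = C₀·R ≈ 11.594 × 1.2975 ≈ 15.043 mg/L.
Peak 15.0 mg/L vs MTC 10 mg/L: exceeds toxic threshold.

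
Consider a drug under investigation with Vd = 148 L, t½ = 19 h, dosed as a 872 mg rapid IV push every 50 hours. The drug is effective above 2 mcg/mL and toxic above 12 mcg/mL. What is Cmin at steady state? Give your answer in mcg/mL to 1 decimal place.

1.1 mcg/mL

τ/t½ = 50/19 ≈ 2.6316, so fraction remaining f = (1/2)^(50/19) ≈ 0.1614.
At steady state, accumulation factor R = 1/(1 − e^(−kτ)) ≈ 1.1925.
Single-dose peak C₀ = D/Vd = 872/148 ≈ 5.892 mcg/mL.
Steady-state peak Cmax,ss = C₀·R ≈ 5.892 × 1.1925 ≈ 7.026 mcg/mL.
One interval later, Cmin,ss = Cmax,ss·e^(−kτ) ≈ 7.026 × 0.1614 ≈ 1.134 mcg/mL.
Trough 1.1 mcg/mL vs MEC 2 mcg/mL: subtherapeutic.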